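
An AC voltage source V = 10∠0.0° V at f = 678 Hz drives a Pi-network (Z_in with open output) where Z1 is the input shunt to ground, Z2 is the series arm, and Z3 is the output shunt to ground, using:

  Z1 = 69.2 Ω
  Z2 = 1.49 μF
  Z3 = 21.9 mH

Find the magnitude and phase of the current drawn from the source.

Step 1 — Angular frequency: ω = 2π·f = 2π·678 = 4260 rad/s.
Step 2 — Component impedances:
  Z1: Z = R = 69.2 Ω
  Z2: Z = 1/(jωC) = -j/(ω·C) = 0 - j157.5 Ω
  Z3: Z = jωL = j·4260·0.0219 = 0 + j93.29 Ω
Step 3 — With open output, the series arm Z2 and the output shunt Z3 appear in series to ground: Z2 + Z3 = 0 - j64.25 Ω.
Step 4 — Parallel with input shunt Z1: Z_in = Z1 || (Z2 + Z3) = 32.04 - j34.5 Ω = 47.08∠-47.1° Ω.
Step 5 — Source phasor: V = 10∠0.0° V = 10 V.
Step 6 — Ohm's law: I = V / Z_total = (10) / (32.04 - j34.5) = 0.1445 + j0.1556 A.
Step 7 — Convert to polar: |I| = 0.2124 A, ∠I = 47.1°.

I = 0.2124∠47.1° A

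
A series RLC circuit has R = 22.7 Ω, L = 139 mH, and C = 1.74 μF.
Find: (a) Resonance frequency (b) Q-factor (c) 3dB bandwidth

Step 1 — Resonance: ω₀ = 1/√(LC) = 1/√(0.139·1.74e-06) = 2033 rad/s.
Step 2 — f₀ = ω₀/(2π) = 323.6 Hz.
Step 3 — Series Q: Q = ω₀L/R = 2033·0.139/22.7 = 12.45.
Step 4 — Bandwidth: Δω = ω₀/Q = 163.3 rad/s; BW = Δω/(2π) = 25.99 Hz.

(a) f₀ = 323.6 Hz  (b) Q = 12.45  (c) BW = 25.99 Hz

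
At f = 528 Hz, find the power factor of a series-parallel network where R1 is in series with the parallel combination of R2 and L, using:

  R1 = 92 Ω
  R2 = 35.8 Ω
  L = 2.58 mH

Step 1 — Angular frequency: ω = 2π·f = 2π·528 = 3318 rad/s.
Step 2 — Component impedances:
  R1: Z = R = 92 Ω
  R2: Z = R = 35.8 Ω
  L: Z = jωL = j·3318·0.00258 = 0 + j8.559 Ω
Step 3 — Parallel branch: R2 || L = 1/(1/R2 + 1/L) = 1.936 + j8.096 Ω.
Step 4 — Series with R1: Z_total = R1 + (R2 || L) = 93.94 + j8.096 Ω = 94.28∠4.9° Ω.
Step 5 — Power factor: PF = cos(φ) = Re(Z)/|Z| = 93.936/94.284 = 0.9963.
Step 6 — Type: Im(Z) = 8.096 ⇒ lagging (phase φ = 4.9°).

PF = 0.9963 (lagging, φ = 4.9°)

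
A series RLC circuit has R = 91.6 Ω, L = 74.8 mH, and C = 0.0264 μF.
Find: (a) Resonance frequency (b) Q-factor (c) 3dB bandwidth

Step 1 — Resonance condition Im(Z)=0 gives ω₀ = 1/√(LC).
Step 2 — ω₀ = 1/√(0.0748·2.64e-08) = 2.25e+04 rad/s.
Step 3 — f₀ = ω₀/(2π) = 3582 Hz.
Step 4 — Series Q: Q = ω₀L/R = 2.25e+04·0.0748/91.6 = 18.38.
Step 5 — 3dB bandwidth: Δω = ω₀/Q = 1225 rad/s; BW = Δω/(2π) = 194.9 Hz.

(a) f₀ = 3582 Hz  (b) Q = 18.38  (c) BW = 194.9 Hz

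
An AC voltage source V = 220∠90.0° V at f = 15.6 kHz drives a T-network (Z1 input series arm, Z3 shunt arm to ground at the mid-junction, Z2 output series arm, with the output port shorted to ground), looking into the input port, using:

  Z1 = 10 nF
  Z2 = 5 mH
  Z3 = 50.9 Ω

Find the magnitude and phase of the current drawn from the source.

Step 1 — Angular frequency: ω = 2π·f = 2π·1.56e+04 = 9.802e+04 rad/s.
Step 2 — Component impedances:
  Z1: Z = 1/(jωC) = -j/(ω·C) = 0 - j1020 Ω
  Z2: Z = jωL = j·9.802e+04·0.005 = 0 + j490.1 Ω
  Z3: Z = R = 50.9 Ω
Step 3 — With the output port shorted to ground, the output series arm Z2 runs from the junction to ground; the shunt arm Z3 also runs from the junction to ground. They appear in parallel: Z3 || Z2 = 50.36 + j5.23 Ω.
Step 4 — Series with input arm Z1: Z_in = Z1 + (Z3 || Z2) = 50.36 - j1015 Ω = 1016∠-87.2° Ω.
Step 5 — Source phasor: V = 220∠90.0° V = 0 + j220 V.
Step 6 — Ohm's law: I = V / Z_total = (0 + j220) / (50.36 - j1015) = -0.2162 + j0.01073 A.
Step 7 — Convert to polar: |I| = 0.2165 A, ∠I = 177.2°.

I = 0.2165∠177.2° A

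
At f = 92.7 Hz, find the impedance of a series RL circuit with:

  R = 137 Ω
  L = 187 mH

Step 1 — Angular frequency: ω = 2π·f = 2π·92.7 = 582.5 rad/s.
Step 2 — Component impedances:
  R: Z = R = 137 Ω
  L: Z = jωL = j·582.5·0.187 = 0 + j108.9 Ω
Step 3 — Series combination: Z_total = R + L = 137 + j108.9 Ω = 175∠38.5° Ω.

Z = 137 + j108.9 Ω = 175∠38.5° Ω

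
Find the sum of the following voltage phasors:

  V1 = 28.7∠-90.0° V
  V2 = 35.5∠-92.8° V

Step 1 — Convert each phasor to rectangular form:
  V1 = 28.7·(cos(-90.0°) + j·sin(-90.0°)) = 0 - j28.7 V
  V2 = 35.5·(cos(-92.8°) + j·sin(-92.8°)) = -1.734 - j35.46 V
Step 2 — Sum components: V_total = -1.734 - j64.16 V.
Step 3 — Convert to polar: |V_total| = 64.18 V, ∠V_total = -91.5°.

V_total = 64.18∠-91.5° V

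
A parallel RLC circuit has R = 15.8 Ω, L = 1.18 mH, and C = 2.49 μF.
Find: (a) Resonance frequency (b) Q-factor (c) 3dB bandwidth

Step 1 — Resonance: ω₀ = 1/√(LC) = 1/√(0.00118·2.49e-06) = 1.845e+04 rad/s.
Step 2 — f₀ = ω₀/(2π) = 2936 Hz.
Step 3 — Parallel Q: Q = R/(ω₀L) = 15.8/(1.845e+04·0.00118) = 0.7258.
Step 4 — Bandwidth: Δω = ω₀/Q = 2.542e+04 rad/s; BW = Δω/(2π) = 4045 Hz.

(a) f₀ = 2936 Hz  (b) Q = 0.7258  (c) BW = 4045 Hz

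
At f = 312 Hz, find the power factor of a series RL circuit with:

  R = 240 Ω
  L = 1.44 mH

Step 1 — Angular frequency: ω = 2π·f = 2π·312 = 1960 rad/s.
Step 2 — Component impedances:
  R: Z = R = 240 Ω
  L: Z = jωL = j·1960·0.00144 = 0 + j2.823 Ω
Step 3 — Series combination: Z_total = R + L = 240 + j2.823 Ω = 240∠0.7° Ω.
Step 4 — Power factor: PF = cos(φ) = Re(Z)/|Z| = 240/240.02 = 0.9999.
Step 5 — Type: Im(Z) = 2.823 ⇒ lagging (phase φ = 0.7°).

PF = 0.9999 (lagging, φ = 0.7°)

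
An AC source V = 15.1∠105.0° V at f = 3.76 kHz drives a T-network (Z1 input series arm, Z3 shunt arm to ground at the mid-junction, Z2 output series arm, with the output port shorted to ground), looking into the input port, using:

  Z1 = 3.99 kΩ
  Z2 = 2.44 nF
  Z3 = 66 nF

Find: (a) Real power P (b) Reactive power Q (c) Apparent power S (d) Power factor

Step 1 — Angular frequency: ω = 2π·f = 2π·3760 = 2.362e+04 rad/s.
Step 2 — Component impedances:
  Z1: Z = R = 3990 Ω
  Z2: Z = 1/(jωC) = -j/(ω·C) = 0 - j1.735e+04 Ω
  Z3: Z = 1/(jωC) = -j/(ω·C) = 0 - j641.3 Ω
Step 3 — With the output port shorted to ground, the output series arm Z2 runs from the junction to ground; the shunt arm Z3 also runs from the junction to ground. They appear in parallel: Z3 || Z2 = 0 - j618.5 Ω.
Step 4 — Series with input arm Z1: Z_in = Z1 + (Z3 || Z2) = 3990 - j618.5 Ω = 4038∠-8.8° Ω.
Step 5 — Source phasor: V = 15.1∠105.0° V = -3.908 + j14.59 V.
Step 6 — Current: I = V / Z = -0.00151 + j0.003421 A = 0.00374∠113.8° A.
Step 7 — Complex power: S = V·I* = 0.0558 - j0.00865 VA.
Step 8 — Real power: P = Re(S) = 0.0558 W.
Step 9 — Reactive power: Q = Im(S) = -0.00865 VAR.
Step 10 — Apparent power: |S| = 0.05647 VA.
Step 11 — Power factor: PF = P/|S| = 0.9882 (leading).

(a) P = 0.0558 W  (b) Q = -0.00865 VAR  (c) S = 0.05647 VA  (d) PF = 0.9882 (leading)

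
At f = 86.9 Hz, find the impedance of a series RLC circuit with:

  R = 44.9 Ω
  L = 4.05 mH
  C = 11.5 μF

Step 1 — Angular frequency: ω = 2π·f = 2π·86.9 = 546 rad/s.
Step 2 — Component impedances:
  R: Z = R = 44.9 Ω
  L: Z = jωL = j·546·0.00405 = 0 + j2.211 Ω
  C: Z = 1/(jωC) = -j/(ω·C) = 0 - j159.3 Ω
Step 3 — Series combination: Z_total = R + L + C = 44.9 - j157 Ω = 163.3∠-74.0° Ω.

Z = 44.9 - j157 Ω = 163.3∠-74.0° Ω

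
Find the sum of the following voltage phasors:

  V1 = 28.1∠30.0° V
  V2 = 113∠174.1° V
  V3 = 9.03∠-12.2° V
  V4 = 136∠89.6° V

Step 1 — Convert each phasor to rectangular form:
  V1 = 28.1·(cos(30.0°) + j·sin(30.0°)) = 24.34 + j14.05 V
  V2 = 113·(cos(174.1°) + j·sin(174.1°)) = -112.4 + j11.62 V
  V3 = 9.03·(cos(-12.2°) + j·sin(-12.2°)) = 8.826 - j1.908 V
  V4 = 136·(cos(89.6°) + j·sin(89.6°)) = 0.9495 + j136 V
Step 2 — Sum components: V_total = -78.29 + j159.8 V.
Step 3 — Convert to polar: |V_total| = 177.9 V, ∠V_total = 116.1°.

V_total = 177.9∠116.1° V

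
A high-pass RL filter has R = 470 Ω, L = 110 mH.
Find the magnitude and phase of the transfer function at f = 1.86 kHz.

Step 1 — Angular frequency: ω = 2π·1860 = 1.169e+04 rad/s.
Step 2 — Transfer function: H(jω) = jωL/(R + jωL).
Step 3 — Numerator jωL = j·1286; denominator R + jωL = 470 + j1286.
Step 4 — H = 0.8821 + j0.3225.
Step 5 — Magnitude: |H| = 0.9392 (-0.5 dB); phase: φ = 20.1°.

|H| = 0.9392 (-0.5 dB), φ = 20.1°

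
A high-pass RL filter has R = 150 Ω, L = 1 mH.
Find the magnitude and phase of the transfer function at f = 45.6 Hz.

Step 1 — Angular frequency: ω = 2π·45.6 = 286.5 rad/s.
Step 2 — Transfer function: H(jω) = jωL/(R + jωL).
Step 3 — Numerator jωL = j·0.2865; denominator R + jωL = 150 + j0.2865.
Step 4 — H = 3.648e-06 + j0.00191.
Step 5 — Magnitude: |H| = 0.00191 (-54.4 dB); phase: φ = 89.9°.

|H| = 0.00191 (-54.4 dB), φ = 89.9°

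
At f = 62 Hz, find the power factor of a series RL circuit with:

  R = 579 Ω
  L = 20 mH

Step 1 — Angular frequency: ω = 2π·f = 2π·62 = 389.6 rad/s.
Step 2 — Component impedances:
  R: Z = R = 579 Ω
  L: Z = jωL = j·389.6·0.02 = 0 + j7.791 Ω
Step 3 — Series combination: Z_total = R + L = 579 + j7.791 Ω = 579.1∠0.8° Ω.
Step 4 — Power factor: PF = cos(φ) = Re(Z)/|Z| = 579/579.05 = 0.9999.
Step 5 — Type: Im(Z) = 7.791 ⇒ lagging (phase φ = 0.8°).

PF = 0.9999 (lagging, φ = 0.8°)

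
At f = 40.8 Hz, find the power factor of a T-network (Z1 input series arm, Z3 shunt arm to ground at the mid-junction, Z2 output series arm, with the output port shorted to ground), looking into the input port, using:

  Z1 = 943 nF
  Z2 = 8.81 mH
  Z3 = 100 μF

Step 1 — Angular frequency: ω = 2π·f = 2π·40.8 = 256.4 rad/s.
Step 2 — Component impedances:
  Z1: Z = 1/(jωC) = -j/(ω·C) = 0 - j4137 Ω
  Z2: Z = jωL = j·256.4·0.00881 = 0 + j2.258 Ω
  Z3: Z = 1/(jωC) = -j/(ω·C) = 0 - j39.01 Ω
Step 3 — With the output port shorted to ground, the output series arm Z2 runs from the junction to ground; the shunt arm Z3 also runs from the junction to ground. They appear in parallel: Z3 || Z2 = 0 + j2.397 Ω.
Step 4 — Series with input arm Z1: Z_in = Z1 + (Z3 || Z2) = 0 - j4134 Ω = 4134∠-90.0° Ω.
Step 5 — Power factor: PF = cos(φ) = Re(Z)/|Z| = 0/4134 = 0.
Step 6 — Type: Im(Z) = -4134 ⇒ leading (phase φ = -90.0°).

PF = 0 (leading, φ = -90.0°)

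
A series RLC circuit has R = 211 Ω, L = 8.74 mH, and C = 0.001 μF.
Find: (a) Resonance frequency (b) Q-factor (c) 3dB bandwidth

Step 1 — Resonance: ω₀ = 1/√(LC) = 1/√(0.00874·1e-09) = 3.383e+05 rad/s.
Step 2 — f₀ = ω₀/(2π) = 5.383e+04 Hz.
Step 3 — Series Q: Q = ω₀L/R = 3.383e+05·0.00874/211 = 14.01.
Step 4 — Bandwidth: Δω = ω₀/Q = 2.414e+04 rad/s; BW = Δω/(2π) = 3842 Hz.

(a) f₀ = 5.383e+04 Hz  (b) Q = 14.01  (c) BW = 3842 Hz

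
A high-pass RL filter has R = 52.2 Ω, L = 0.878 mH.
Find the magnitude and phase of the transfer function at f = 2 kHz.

Step 1 — Angular frequency: ω = 2π·2000 = 1.257e+04 rad/s.
Step 2 — Transfer function: H(jω) = jωL/(R + jωL).
Step 3 — Numerator jωL = j·11.03; denominator R + jωL = 52.2 + j11.03.
Step 4 — H = 0.04276 + j0.2023.
Step 5 — Magnitude: |H| = 0.2068 (-13.7 dB); phase: φ = 78.1°.

|H| = 0.2068 (-13.7 dB), φ = 78.1°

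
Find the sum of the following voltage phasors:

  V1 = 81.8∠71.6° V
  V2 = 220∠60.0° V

Step 1 — Convert each phasor to rectangular form:
  V1 = 81.8·(cos(71.6°) + j·sin(71.6°)) = 25.82 + j77.62 V
  V2 = 220·(cos(60.0°) + j·sin(60.0°)) = 110 + j190.5 V
Step 2 — Sum components: V_total = 135.8 + j268.1 V.
Step 3 — Convert to polar: |V_total| = 300.6 V, ∠V_total = 63.1°.

V_total = 300.6∠63.1° V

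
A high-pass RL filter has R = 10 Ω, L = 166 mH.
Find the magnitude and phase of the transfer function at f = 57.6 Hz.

Step 1 — Angular frequency: ω = 2π·57.6 = 361.9 rad/s.
Step 2 — Transfer function: H(jω) = jωL/(R + jωL).
Step 3 — Numerator jωL = j·60.08; denominator R + jωL = 10 + j60.08.
Step 4 — H = 0.973 + j0.162.
Step 5 — Magnitude: |H| = 0.9864 (-0.1 dB); phase: φ = 9.5°.

|H| = 0.9864 (-0.1 dB), φ = 9.5°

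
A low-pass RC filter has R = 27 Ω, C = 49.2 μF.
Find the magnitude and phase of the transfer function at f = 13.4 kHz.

Step 1 — Angular frequency: ω = 2π·1.34e+04 = 8.419e+04 rad/s.
Step 2 — Transfer function: H(jω) = 1/(1 + jωRC).
Step 3 — Denominator: 1 + jωRC = 1 + j·8.419e+04·27·4.92e-05 = 1 + j111.8.
Step 4 — H = 7.994e-05 - j0.00894.
Step 5 — Magnitude: |H| = 0.008941 (-41.0 dB); phase: φ = -89.5°.

|H| = 0.008941 (-41.0 dB), φ = -89.5°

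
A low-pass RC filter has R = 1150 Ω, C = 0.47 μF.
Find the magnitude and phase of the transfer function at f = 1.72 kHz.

Step 1 — Angular frequency: ω = 2π·1720 = 1.081e+04 rad/s.
Step 2 — Transfer function: H(jω) = 1/(1 + jωRC).
Step 3 — Denominator: 1 + jωRC = 1 + j·1.081e+04·1150·4.7e-07 = 1 + j5.841.
Step 4 — H = 0.02847 - j0.1663.
Step 5 — Magnitude: |H| = 0.1687 (-15.5 dB); phase: φ = -80.3°.

|H| = 0.1687 (-15.5 dB), φ = -80.3°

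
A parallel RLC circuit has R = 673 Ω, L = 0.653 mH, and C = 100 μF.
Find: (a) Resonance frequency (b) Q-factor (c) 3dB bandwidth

Step 1 — Resonance: ω₀ = 1/√(LC) = 1/√(0.000653·0.0001) = 3913 rad/s.
Step 2 — f₀ = ω₀/(2π) = 622.8 Hz.
Step 3 — Parallel Q: Q = R/(ω₀L) = 673/(3913·0.000653) = 263.4.
Step 4 — Bandwidth: Δω = ω₀/Q = 14.86 rad/s; BW = Δω/(2π) = 2.365 Hz.

(a) f₀ = 622.8 Hz  (b) Q = 263.4  (c) BW = 2.365 Hz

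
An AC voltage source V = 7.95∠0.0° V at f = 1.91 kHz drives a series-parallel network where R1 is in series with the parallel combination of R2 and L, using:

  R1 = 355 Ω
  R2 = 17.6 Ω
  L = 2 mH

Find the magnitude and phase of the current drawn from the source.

Step 1 — Angular frequency: ω = 2π·f = 2π·1910 = 1.2e+04 rad/s.
Step 2 — Component impedances:
  R1: Z = R = 355 Ω
  R2: Z = R = 17.6 Ω
  L: Z = jωL = j·1.2e+04·0.002 = 0 + j24 Ω
Step 3 — Parallel branch: R2 || L = 1/(1/R2 + 1/L) = 11.45 + j8.393 Ω.
Step 4 — Series with R1: Z_total = R1 + (R2 || L) = 366.4 + j8.393 Ω = 366.5∠1.3° Ω.
Step 5 — Source phasor: V = 7.95∠0.0° V = 7.95 V.
Step 6 — Ohm's law: I = V / Z_total = (7.95) / (366.4 + j8.393) = 0.02168 - j0.0004966 A.
Step 7 — Convert to polar: |I| = 0.02169 A, ∠I = -1.3°.

I = 0.02169∠-1.3° A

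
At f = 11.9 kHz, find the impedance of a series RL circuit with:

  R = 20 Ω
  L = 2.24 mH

Step 1 — Angular frequency: ω = 2π·f = 2π·1.19e+04 = 7.477e+04 rad/s.
Step 2 — Component impedances:
  R: Z = R = 20 Ω
  L: Z = jωL = j·7.477e+04·0.00224 = 0 + j167.5 Ω
Step 3 — Series combination: Z_total = R + L = 20 + j167.5 Ω = 168.7∠83.2° Ω.

Z = 20 + j167.5 Ω = 168.7∠83.2° Ω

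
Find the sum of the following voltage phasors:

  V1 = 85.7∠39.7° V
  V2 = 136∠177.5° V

Step 1 — Convert each phasor to rectangular form:
  V1 = 85.7·(cos(39.7°) + j·sin(39.7°)) = 65.94 + j54.74 V
  V2 = 136·(cos(177.5°) + j·sin(177.5°)) = -135.9 + j5.932 V
Step 2 — Sum components: V_total = -69.93 + j60.67 V.
Step 3 — Convert to polar: |V_total| = 92.59 V, ∠V_total = 139.1°.

V_total = 92.59∠139.1° V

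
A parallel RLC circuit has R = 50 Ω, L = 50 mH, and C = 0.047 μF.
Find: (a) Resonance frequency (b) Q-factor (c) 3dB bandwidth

Step 1 — Resonance: ω₀ = 1/√(LC) = 1/√(0.05·4.7e-08) = 2.063e+04 rad/s.
Step 2 — f₀ = ω₀/(2π) = 3283 Hz.
Step 3 — Parallel Q: Q = R/(ω₀L) = 50/(2.063e+04·0.05) = 0.04848.
Step 4 — Bandwidth: Δω = ω₀/Q = 4.255e+05 rad/s; BW = Δω/(2π) = 6.773e+04 Hz.

(a) f₀ = 3283 Hz  (b) Q = 0.04848  (c) BW = 6.773e+04 Hz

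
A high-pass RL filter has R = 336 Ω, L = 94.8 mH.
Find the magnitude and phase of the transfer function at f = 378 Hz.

Step 1 — Angular frequency: ω = 2π·378 = 2375 rad/s.
Step 2 — Transfer function: H(jω) = jωL/(R + jωL).
Step 3 — Numerator jωL = j·225.2; denominator R + jωL = 336 + j225.2.
Step 4 — H = 0.3099 + j0.4624.
Step 5 — Magnitude: |H| = 0.5567 (-5.1 dB); phase: φ = 56.2°.

|H| = 0.5567 (-5.1 dB), φ = 56.2°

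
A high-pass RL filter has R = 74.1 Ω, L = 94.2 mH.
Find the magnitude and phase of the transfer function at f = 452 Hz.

Step 1 — Angular frequency: ω = 2π·452 = 2840 rad/s.
Step 2 — Transfer function: H(jω) = jωL/(R + jωL).
Step 3 — Numerator jωL = j·267.5; denominator R + jωL = 74.1 + j267.5.
Step 4 — H = 0.9287 + j0.2572.
Step 5 — Magnitude: |H| = 0.9637 (-0.3 dB); phase: φ = 15.5°.

|H| = 0.9637 (-0.3 dB), φ = 15.5°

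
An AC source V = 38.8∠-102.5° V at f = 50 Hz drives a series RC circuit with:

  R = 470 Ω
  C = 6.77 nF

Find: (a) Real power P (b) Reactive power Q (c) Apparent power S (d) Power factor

Step 1 — Angular frequency: ω = 2π·f = 2π·50 = 314.2 rad/s.
Step 2 — Component impedances:
  R: Z = R = 470 Ω
  C: Z = 1/(jωC) = -j/(ω·C) = 0 - j4.702e+05 Ω
Step 3 — Series combination: Z_total = R + C = 470 - j4.702e+05 Ω = 4.702e+05∠-89.9° Ω.
Step 4 — Source phasor: V = 38.8∠-102.5° V = -8.398 - j37.88 V.
Step 5 — Current: I = V / Z = 8.055e-05 - j1.794e-05 A = 8.252e-05∠-12.6° A.
Step 6 — Complex power: S = V·I* = 3.201e-06 - j0.003202 VA.
Step 7 — Real power: P = Re(S) = 3.201e-06 W.
Step 8 — Reactive power: Q = Im(S) = -0.003202 VAR.
Step 9 — Apparent power: |S| = 0.003202 VA.
Step 10 — Power factor: PF = P/|S| = 0.0009996 (leading).

(a) P = 3.201e-06 W  (b) Q = -0.003202 VAR  (c) S = 0.003202 VA  (d) PF = 0.0009996 (leading)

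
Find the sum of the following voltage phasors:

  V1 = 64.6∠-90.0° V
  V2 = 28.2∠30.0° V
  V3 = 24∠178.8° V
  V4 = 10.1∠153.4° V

Step 1 — Convert each phasor to rectangular form:
  V1 = 64.6·(cos(-90.0°) + j·sin(-90.0°)) = 0 - j64.6 V
  V2 = 28.2·(cos(30.0°) + j·sin(30.0°)) = 24.42 + j14.1 V
  V3 = 24·(cos(178.8°) + j·sin(178.8°)) = -23.99 + j0.5026 V
  V4 = 10.1·(cos(153.4°) + j·sin(153.4°)) = -9.031 + j4.522 V
Step 2 — Sum components: V_total = -8.604 - j45.48 V.
Step 3 — Convert to polar: |V_total| = 46.28 V, ∠V_total = -100.7°.

V_total = 46.28∠-100.7° V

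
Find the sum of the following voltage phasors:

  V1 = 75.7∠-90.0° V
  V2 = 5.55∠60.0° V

Step 1 — Convert each phasor to rectangular form:
  V1 = 75.7·(cos(-90.0°) + j·sin(-90.0°)) = 0 - j75.7 V
  V2 = 5.55·(cos(60.0°) + j·sin(60.0°)) = 2.775 + j4.806 V
Step 2 — Sum components: V_total = 2.775 - j70.89 V.
Step 3 — Convert to polar: |V_total| = 70.95 V, ∠V_total = -87.8°.

V_total = 70.95∠-87.8° V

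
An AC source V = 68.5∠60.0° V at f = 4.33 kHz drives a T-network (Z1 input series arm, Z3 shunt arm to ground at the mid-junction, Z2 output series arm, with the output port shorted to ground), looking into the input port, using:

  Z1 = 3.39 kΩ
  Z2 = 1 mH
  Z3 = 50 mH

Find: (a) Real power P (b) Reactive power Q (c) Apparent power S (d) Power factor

Step 1 — Angular frequency: ω = 2π·f = 2π·4330 = 2.721e+04 rad/s.
Step 2 — Component impedances:
  Z1: Z = R = 3390 Ω
  Z2: Z = jωL = j·2.721e+04·0.001 = 0 + j27.21 Ω
  Z3: Z = jωL = j·2.721e+04·0.05 = 0 + j1360 Ω
Step 3 — With the output port shorted to ground, the output series arm Z2 runs from the junction to ground; the shunt arm Z3 also runs from the junction to ground. They appear in parallel: Z3 || Z2 = 0 + j26.67 Ω.
Step 4 — Series with input arm Z1: Z_in = Z1 + (Z3 || Z2) = 3390 + j26.67 Ω = 3390∠0.5° Ω.
Step 5 — Source phasor: V = 68.5∠60.0° V = 34.25 + j59.32 V.
Step 6 — Current: I = V / Z = 0.01024 + j0.01742 A = 0.02021∠59.5° A.
Step 7 — Complex power: S = V·I* = 1.384 + j0.01089 VA.
Step 8 — Real power: P = Re(S) = 1.384 W.
Step 9 — Reactive power: Q = Im(S) = 0.01089 VAR.
Step 10 — Apparent power: |S| = 1.384 VA.
Step 11 — Power factor: PF = P/|S| = 1 (lagging).

(a) P = 1.384 W  (b) Q = 0.01089 VAR  (c) S = 1.384 VA  (d) PF = 1 (lagging)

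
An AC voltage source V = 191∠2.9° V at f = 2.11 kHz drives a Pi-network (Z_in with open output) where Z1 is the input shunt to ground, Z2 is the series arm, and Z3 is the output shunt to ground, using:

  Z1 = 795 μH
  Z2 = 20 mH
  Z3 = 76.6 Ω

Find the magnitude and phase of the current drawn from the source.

Step 1 — Angular frequency: ω = 2π·f = 2π·2110 = 1.326e+04 rad/s.
Step 2 — Component impedances:
  Z1: Z = jωL = j·1.326e+04·0.000795 = 0 + j10.54 Ω
  Z2: Z = jωL = j·1.326e+04·0.02 = 0 + j265.2 Ω
  Z3: Z = R = 76.6 Ω
Step 3 — With open output, the series arm Z2 and the output shunt Z3 appear in series to ground: Z2 + Z3 = 76.6 + j265.2 Ω.
Step 4 — Parallel with input shunt Z1: Z_in = Z1 || (Z2 + Z3) = 0.1039 + j10.17 Ω = 10.17∠89.4° Ω.
Step 5 — Source phasor: V = 191∠2.9° V = 190.8 + j9.663 V.
Step 6 — Ohm's law: I = V / Z_total = (190.8 + j9.663) / (0.1039 + j10.17) = 1.142 - j18.75 A.
Step 7 — Convert to polar: |I| = 18.79 A, ∠I = -86.5°.

I = 18.79∠-86.5° A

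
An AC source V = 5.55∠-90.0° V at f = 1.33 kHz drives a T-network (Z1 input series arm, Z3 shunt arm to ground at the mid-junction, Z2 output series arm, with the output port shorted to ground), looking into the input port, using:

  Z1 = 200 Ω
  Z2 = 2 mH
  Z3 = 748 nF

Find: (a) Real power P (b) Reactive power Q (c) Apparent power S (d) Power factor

Step 1 — Angular frequency: ω = 2π·f = 2π·1330 = 8357 rad/s.
Step 2 — Component impedances:
  Z1: Z = R = 200 Ω
  Z2: Z = jωL = j·8357·0.002 = 0 + j16.71 Ω
  Z3: Z = 1/(jωC) = -j/(ω·C) = 0 - j160 Ω
Step 3 — With the output port shorted to ground, the output series arm Z2 runs from the junction to ground; the shunt arm Z3 also runs from the junction to ground. They appear in parallel: Z3 || Z2 = 0 + j18.66 Ω.
Step 4 — Series with input arm Z1: Z_in = Z1 + (Z3 || Z2) = 200 + j18.66 Ω = 200.9∠5.3° Ω.
Step 5 — Source phasor: V = 5.55∠-90.0° V = 0 - j5.55 V.
Step 6 — Current: I = V / Z = -0.002567 - j0.02751 A = 0.02763∠-95.3° A.
Step 7 — Complex power: S = V·I* = 0.1527 + j0.01425 VA.
Step 8 — Real power: P = Re(S) = 0.1527 W.
Step 9 — Reactive power: Q = Im(S) = 0.01425 VAR.
Step 10 — Apparent power: |S| = 0.1533 VA.
Step 11 — Power factor: PF = P/|S| = 0.9957 (lagging).

(a) P = 0.1527 W  (b) Q = 0.01425 VAR  (c) S = 0.1533 VA  (d) PF = 0.9957 (lagging)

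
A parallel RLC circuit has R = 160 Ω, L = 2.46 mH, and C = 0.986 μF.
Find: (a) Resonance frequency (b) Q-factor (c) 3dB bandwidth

Step 1 — Resonance: ω₀ = 1/√(LC) = 1/√(0.00246·9.86e-07) = 2.03e+04 rad/s.
Step 2 — f₀ = ω₀/(2π) = 3232 Hz.
Step 3 — Parallel Q: Q = R/(ω₀L) = 160/(2.03e+04·0.00246) = 3.203.
Step 4 — Bandwidth: Δω = ω₀/Q = 6339 rad/s; BW = Δω/(2π) = 1009 Hz.

(a) f₀ = 3232 Hz  (b) Q = 3.203  (c) BW = 1009 Hz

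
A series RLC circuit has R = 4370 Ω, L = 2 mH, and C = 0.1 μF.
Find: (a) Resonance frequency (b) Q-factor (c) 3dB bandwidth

Step 1 — Resonance: ω₀ = 1/√(LC) = 1/√(0.002·1e-07) = 7.071e+04 rad/s.
Step 2 — f₀ = ω₀/(2π) = 1.125e+04 Hz.
Step 3 — Series Q: Q = ω₀L/R = 7.071e+04·0.002/4370 = 0.03236.
Step 4 — Bandwidth: Δω = ω₀/Q = 2.185e+06 rad/s; BW = Δω/(2π) = 3.478e+05 Hz.

(a) f₀ = 1.125e+04 Hz  (b) Q = 0.03236  (c) BW = 3.478e+05 Hz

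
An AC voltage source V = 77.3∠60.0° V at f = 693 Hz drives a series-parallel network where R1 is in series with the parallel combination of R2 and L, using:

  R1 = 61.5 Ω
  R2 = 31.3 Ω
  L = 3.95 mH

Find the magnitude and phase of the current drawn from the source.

Step 1 — Angular frequency: ω = 2π·f = 2π·693 = 4354 rad/s.
Step 2 — Component impedances:
  R1: Z = R = 61.5 Ω
  R2: Z = R = 31.3 Ω
  L: Z = jωL = j·4354·0.00395 = 0 + j17.2 Ω
Step 3 — Parallel branch: R2 || L = 1/(1/R2 + 1/L) = 7.259 + j13.21 Ω.
Step 4 — Series with R1: Z_total = R1 + (R2 || L) = 68.76 + j13.21 Ω = 70.02∠10.9° Ω.
Step 5 — Source phasor: V = 77.3∠60.0° V = 38.65 + j66.94 V.
Step 6 — Ohm's law: I = V / Z_total = (38.65 + j66.94) / (68.76 + j13.21) = 0.7225 + j0.8348 A.
Step 7 — Convert to polar: |I| = 1.104 A, ∠I = 49.1°.

I = 1.104∠49.1° A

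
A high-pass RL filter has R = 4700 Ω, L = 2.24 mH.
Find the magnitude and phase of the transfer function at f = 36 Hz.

Step 1 — Angular frequency: ω = 2π·36 = 226.2 rad/s.
Step 2 — Transfer function: H(jω) = jωL/(R + jωL).
Step 3 — Numerator jωL = j·0.5067; denominator R + jωL = 4700 + j0.5067.
Step 4 — H = 1.162e-08 + j0.0001078.
Step 5 — Magnitude: |H| = 0.0001078 (-79.3 dB); phase: φ = 90.0°.

|H| = 0.0001078 (-79.3 dB), φ = 90.0°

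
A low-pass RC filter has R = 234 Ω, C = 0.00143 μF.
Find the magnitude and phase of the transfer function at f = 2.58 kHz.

Step 1 — Angular frequency: ω = 2π·2580 = 1.621e+04 rad/s.
Step 2 — Transfer function: H(jω) = 1/(1 + jωRC).
Step 3 — Denominator: 1 + jωRC = 1 + j·1.621e+04·234·1.43e-09 = 1 + j0.005424.
Step 4 — H = 1 - j0.005424.
Step 5 — Magnitude: |H| = 1 (-0.0 dB); phase: φ = -0.3°.

|H| = 1 (-0.0 dB), φ = -0.3°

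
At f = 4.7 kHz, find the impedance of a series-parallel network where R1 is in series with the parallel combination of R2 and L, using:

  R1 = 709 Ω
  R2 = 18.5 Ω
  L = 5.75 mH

Step 1 — Angular frequency: ω = 2π·f = 2π·4700 = 2.953e+04 rad/s.
Step 2 — Component impedances:
  R1: Z = R = 709 Ω
  R2: Z = R = 18.5 Ω
  L: Z = jωL = j·2.953e+04·0.00575 = 0 + j169.8 Ω
Step 3 — Parallel branch: R2 || L = 1/(1/R2 + 1/L) = 18.28 + j1.992 Ω.
Step 4 — Series with R1: Z_total = R1 + (R2 || L) = 727.3 + j1.992 Ω = 727.3∠0.2° Ω.

Z = 727.3 + j1.992 Ω = 727.3∠0.2° Ω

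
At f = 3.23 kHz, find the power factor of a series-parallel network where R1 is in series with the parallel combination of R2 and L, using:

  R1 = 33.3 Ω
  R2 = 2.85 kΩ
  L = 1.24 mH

Step 1 — Angular frequency: ω = 2π·f = 2π·3230 = 2.029e+04 rad/s.
Step 2 — Component impedances:
  R1: Z = R = 33.3 Ω
  R2: Z = R = 2850 Ω
  L: Z = jωL = j·2.029e+04·0.00124 = 0 + j25.17 Ω
Step 3 — Parallel branch: R2 || L = 1/(1/R2 + 1/L) = 0.2222 + j25.16 Ω.
Step 4 — Series with R1: Z_total = R1 + (R2 || L) = 33.52 + j25.16 Ω = 41.92∠36.9° Ω.
Step 5 — Power factor: PF = cos(φ) = Re(Z)/|Z| = 33.5222/41.9158 = 0.7998.
Step 6 — Type: Im(Z) = 25.16 ⇒ lagging (phase φ = 36.9°).

PF = 0.7998 (lagging, φ = 36.9°)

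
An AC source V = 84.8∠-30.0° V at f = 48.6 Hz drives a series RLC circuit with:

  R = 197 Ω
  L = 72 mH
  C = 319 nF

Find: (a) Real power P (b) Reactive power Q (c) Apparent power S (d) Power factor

Step 1 — Angular frequency: ω = 2π·f = 2π·48.6 = 305.4 rad/s.
Step 2 — Component impedances:
  R: Z = R = 197 Ω
  L: Z = jωL = j·305.4·0.072 = 0 + j21.99 Ω
  C: Z = 1/(jωC) = -j/(ω·C) = 0 - j1.027e+04 Ω
Step 3 — Series combination: Z_total = R + L + C = 197 - j1.024e+04 Ω = 1.025e+04∠-88.9° Ω.
Step 4 — Source phasor: V = 84.8∠-30.0° V = 73.44 - j42.4 V.
Step 5 — Current: I = V / Z = 0.004275 + j0.007087 A = 0.008277∠58.9° A.
Step 6 — Complex power: S = V·I* = 0.0135 - j0.7017 VA.
Step 7 — Real power: P = Re(S) = 0.0135 W.
Step 8 — Reactive power: Q = Im(S) = -0.7017 VAR.
Step 9 — Apparent power: |S| = 0.7019 VA.
Step 10 — Power factor: PF = P/|S| = 0.01923 (leading).

(a) P = 0.0135 W  (b) Q = -0.7017 VAR  (c) S = 0.7019 VA  (d) PF = 0.01923 (leading)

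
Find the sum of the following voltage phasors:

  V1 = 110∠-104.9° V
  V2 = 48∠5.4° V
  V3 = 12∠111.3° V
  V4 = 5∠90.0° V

Step 1 — Convert each phasor to rectangular form:
  V1 = 110·(cos(-104.9°) + j·sin(-104.9°)) = -28.28 - j106.3 V
  V2 = 48·(cos(5.4°) + j·sin(5.4°)) = 47.79 + j4.517 V
  V3 = 12·(cos(111.3°) + j·sin(111.3°)) = -4.359 + j11.18 V
  V4 = 5·(cos(90.0°) + j·sin(90.0°)) = 0 + j5 V
Step 2 — Sum components: V_total = 15.14 - j85.6 V.
Step 3 — Convert to polar: |V_total| = 86.93 V, ∠V_total = -80.0°.

V_total = 86.93∠-80.0° V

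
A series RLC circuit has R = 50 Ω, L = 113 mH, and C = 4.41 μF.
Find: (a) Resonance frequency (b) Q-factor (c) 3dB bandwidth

Step 1 — Resonance condition Im(Z)=0 gives ω₀ = 1/√(LC).
Step 2 — ω₀ = 1/√(0.113·4.41e-06) = 1417 rad/s.
Step 3 — f₀ = ω₀/(2π) = 225.5 Hz.
Step 4 — Series Q: Q = ω₀L/R = 1417·0.113/50 = 3.201.
Step 5 — 3dB bandwidth: Δω = ω₀/Q = 442.5 rad/s; BW = Δω/(2π) = 70.42 Hz.

(a) f₀ = 225.5 Hz  (b) Q = 3.201  (c) BW = 70.42 Hz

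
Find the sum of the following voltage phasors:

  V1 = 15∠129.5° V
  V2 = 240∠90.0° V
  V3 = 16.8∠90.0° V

Step 1 — Convert each phasor to rectangular form:
  V1 = 15·(cos(129.5°) + j·sin(129.5°)) = -9.541 + j11.57 V
  V2 = 240·(cos(90.0°) + j·sin(90.0°)) = 0 + j240 V
  V3 = 16.8·(cos(90.0°) + j·sin(90.0°)) = 0 + j16.8 V
Step 2 — Sum components: V_total = -9.541 + j268.4 V.
Step 3 — Convert to polar: |V_total| = 268.5 V, ∠V_total = 92.0°.

V_total = 268.5∠92.0° V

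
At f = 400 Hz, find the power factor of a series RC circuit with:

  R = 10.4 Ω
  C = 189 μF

Step 1 — Angular frequency: ω = 2π·f = 2π·400 = 2513 rad/s.
Step 2 — Component impedances:
  R: Z = R = 10.4 Ω
  C: Z = 1/(jωC) = -j/(ω·C) = 0 - j2.105 Ω
Step 3 — Series combination: Z_total = R + C = 10.4 - j2.105 Ω = 10.61∠-11.4° Ω.
Step 4 — Power factor: PF = cos(φ) = Re(Z)/|Z| = 10.4/10.611 = 0.9801.
Step 5 — Type: Im(Z) = -2.105 ⇒ leading (phase φ = -11.4°).

PF = 0.9801 (leading, φ = -11.4°)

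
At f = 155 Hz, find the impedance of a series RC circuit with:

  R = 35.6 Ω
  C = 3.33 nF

Step 1 — Angular frequency: ω = 2π·f = 2π·155 = 973.9 rad/s.
Step 2 — Component impedances:
  R: Z = R = 35.6 Ω
  C: Z = 1/(jωC) = -j/(ω·C) = 0 - j3.084e+05 Ω
Step 3 — Series combination: Z_total = R + C = 35.6 - j3.084e+05 Ω = 3.084e+05∠-90.0° Ω.

Z = 35.6 - j3.084e+05 Ω = 3.084e+05∠-90.0° Ω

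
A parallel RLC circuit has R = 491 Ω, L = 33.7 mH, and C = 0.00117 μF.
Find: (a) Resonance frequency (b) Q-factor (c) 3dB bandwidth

Step 1 — Resonance: ω₀ = 1/√(LC) = 1/√(0.0337·1.17e-09) = 1.593e+05 rad/s.
Step 2 — f₀ = ω₀/(2π) = 2.535e+04 Hz.
Step 3 — Parallel Q: Q = R/(ω₀L) = 491/(1.593e+05·0.0337) = 0.09149.
Step 4 — Bandwidth: Δω = ω₀/Q = 1.741e+06 rad/s; BW = Δω/(2π) = 2.77e+05 Hz.

(a) f₀ = 2.535e+04 Hz  (b) Q = 0.09149  (c) BW = 2.77e+05 Hz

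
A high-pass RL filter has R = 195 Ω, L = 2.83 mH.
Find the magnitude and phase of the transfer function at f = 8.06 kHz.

Step 1 — Angular frequency: ω = 2π·8060 = 5.064e+04 rad/s.
Step 2 — Transfer function: H(jω) = jωL/(R + jωL).
Step 3 — Numerator jωL = j·143.3; denominator R + jωL = 195 + j143.3.
Step 4 — H = 0.3507 + j0.4772.
Step 5 — Magnitude: |H| = 0.5922 (-4.6 dB); phase: φ = 53.7°.

|H| = 0.5922 (-4.6 dB), φ = 53.7°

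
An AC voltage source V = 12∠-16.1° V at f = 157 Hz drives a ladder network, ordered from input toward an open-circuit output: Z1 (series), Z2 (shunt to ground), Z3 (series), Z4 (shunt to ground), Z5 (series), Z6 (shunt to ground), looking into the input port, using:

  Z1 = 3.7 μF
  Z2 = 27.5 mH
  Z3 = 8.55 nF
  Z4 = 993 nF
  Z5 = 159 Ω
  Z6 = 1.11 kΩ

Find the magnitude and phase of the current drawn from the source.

Step 1 — Angular frequency: ω = 2π·f = 2π·157 = 986.5 rad/s.
Step 2 — Component impedances:
  Z1: Z = 1/(jωC) = -j/(ω·C) = 0 - j274 Ω
  Z2: Z = jωL = j·986.5·0.0275 = 0 + j27.13 Ω
  Z3: Z = 1/(jωC) = -j/(ω·C) = 0 - j1.186e+05 Ω
  Z4: Z = 1/(jωC) = -j/(ω·C) = 0 - j1021 Ω
  Z5: Z = R = 159 Ω
  Z6: Z = R = 1110 Ω
Step 3 — Ladder network (open output): work backward from the far end, alternating series and parallel combinations. Z_in = 2.584e-05 - j246.8 Ω = 246.8∠-90.0° Ω.
Step 4 — Source phasor: V = 12∠-16.1° V = 11.53 - j3.328 V.
Step 5 — Ohm's law: I = V / Z_total = (11.53 - j3.328) / (2.584e-05 - j246.8) = 0.01348 + j0.04671 A.
Step 6 — Convert to polar: |I| = 0.04861 A, ∠I = 73.9°.

I = 0.04861∠73.9° A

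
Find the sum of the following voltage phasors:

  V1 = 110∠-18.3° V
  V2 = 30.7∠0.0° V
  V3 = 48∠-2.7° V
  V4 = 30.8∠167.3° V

Step 1 — Convert each phasor to rectangular form:
  V1 = 110·(cos(-18.3°) + j·sin(-18.3°)) = 104.4 - j34.54 V
  V2 = 30.7·(cos(0.0°) + j·sin(0.0°)) = 30.7 V
  V3 = 48·(cos(-2.7°) + j·sin(-2.7°)) = 47.95 - j2.261 V
  V4 = 30.8·(cos(167.3°) + j·sin(167.3°)) = -30.05 + j6.771 V
Step 2 — Sum components: V_total = 153 - j30.03 V.
Step 3 — Convert to polar: |V_total| = 156 V, ∠V_total = -11.1°.

V_total = 156∠-11.1° V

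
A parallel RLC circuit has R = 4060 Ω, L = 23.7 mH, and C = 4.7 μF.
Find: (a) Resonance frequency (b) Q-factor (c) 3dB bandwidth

Step 1 — Resonance: ω₀ = 1/√(LC) = 1/√(0.0237·4.7e-06) = 2996 rad/s.
Step 2 — f₀ = ω₀/(2π) = 476.9 Hz.
Step 3 — Parallel Q: Q = R/(ω₀L) = 4060/(2996·0.0237) = 57.17.
Step 4 — Bandwidth: Δω = ω₀/Q = 52.41 rad/s; BW = Δω/(2π) = 8.341 Hz.

(a) f₀ = 476.9 Hz  (b) Q = 57.17  (c) BW = 8.341 Hz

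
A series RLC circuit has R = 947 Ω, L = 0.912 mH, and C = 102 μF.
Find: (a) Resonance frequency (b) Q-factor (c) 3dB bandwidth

Step 1 — Resonance condition Im(Z)=0 gives ω₀ = 1/√(LC).
Step 2 — ω₀ = 1/√(0.000912·0.000102) = 3279 rad/s.
Step 3 — f₀ = ω₀/(2π) = 521.8 Hz.
Step 4 — Series Q: Q = ω₀L/R = 3279·0.000912/947 = 0.003158.
Step 5 — 3dB bandwidth: Δω = ω₀/Q = 1.038e+06 rad/s; BW = Δω/(2π) = 1.653e+05 Hz.

(a) f₀ = 521.8 Hz  (b) Q = 0.003158  (c) BW = 1.653e+05 Hz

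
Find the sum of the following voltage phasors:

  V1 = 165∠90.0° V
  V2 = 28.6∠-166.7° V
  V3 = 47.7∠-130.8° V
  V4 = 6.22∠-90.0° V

Step 1 — Convert each phasor to rectangular form:
  V1 = 165·(cos(90.0°) + j·sin(90.0°)) = 0 + j165 V
  V2 = 28.6·(cos(-166.7°) + j·sin(-166.7°)) = -27.83 - j6.579 V
  V3 = 47.7·(cos(-130.8°) + j·sin(-130.8°)) = -31.17 - j36.11 V
  V4 = 6.22·(cos(-90.0°) + j·sin(-90.0°)) = 0 - j6.22 V
Step 2 — Sum components: V_total = -59 + j116.1 V.
Step 3 — Convert to polar: |V_total| = 130.2 V, ∠V_total = 116.9°.

V_total = 130.2∠116.9° V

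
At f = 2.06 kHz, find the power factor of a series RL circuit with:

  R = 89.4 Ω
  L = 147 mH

Step 1 — Angular frequency: ω = 2π·f = 2π·2060 = 1.294e+04 rad/s.
Step 2 — Component impedances:
  R: Z = R = 89.4 Ω
  L: Z = jωL = j·1.294e+04·0.147 = 0 + j1903 Ω
Step 3 — Series combination: Z_total = R + L = 89.4 + j1903 Ω = 1905∠87.3° Ω.
Step 4 — Power factor: PF = cos(φ) = Re(Z)/|Z| = 89.4/1905 = 0.04693.
Step 5 — Type: Im(Z) = 1903 ⇒ lagging (phase φ = 87.3°).

PF = 0.04693 (lagging, φ = 87.3°)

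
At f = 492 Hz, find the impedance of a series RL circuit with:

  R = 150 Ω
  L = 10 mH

Step 1 — Angular frequency: ω = 2π·f = 2π·492 = 3091 rad/s.
Step 2 — Component impedances:
  R: Z = R = 150 Ω
  L: Z = jωL = j·3091·0.01 = 0 + j30.91 Ω
Step 3 — Series combination: Z_total = R + L = 150 + j30.91 Ω = 153.2∠11.6° Ω.

Z = 150 + j30.91 Ω = 153.2∠11.6° Ω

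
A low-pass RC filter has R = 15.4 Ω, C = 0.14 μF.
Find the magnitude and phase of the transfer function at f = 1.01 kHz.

Step 1 — Angular frequency: ω = 2π·1010 = 6346 rad/s.
Step 2 — Transfer function: H(jω) = 1/(1 + jωRC).
Step 3 — Denominator: 1 + jωRC = 1 + j·6346·15.4·1.4e-07 = 1 + j0.01368.
Step 4 — H = 0.9998 - j0.01368.
Step 5 — Magnitude: |H| = 0.9999 (-0.0 dB); phase: φ = -0.8°.

|H| = 0.9999 (-0.0 dB), φ = -0.8°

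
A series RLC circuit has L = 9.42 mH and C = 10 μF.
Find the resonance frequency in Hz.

Step 1 — Resonance condition Im(Z)=0 gives ω₀ = 1/√(LC).
Step 2 — ω₀ = 1/√(0.00942·1e-05) = 3258 rad/s.
Step 3 — f₀ = ω₀/(2π) = 518.6 Hz.

f₀ = 518.6 Hz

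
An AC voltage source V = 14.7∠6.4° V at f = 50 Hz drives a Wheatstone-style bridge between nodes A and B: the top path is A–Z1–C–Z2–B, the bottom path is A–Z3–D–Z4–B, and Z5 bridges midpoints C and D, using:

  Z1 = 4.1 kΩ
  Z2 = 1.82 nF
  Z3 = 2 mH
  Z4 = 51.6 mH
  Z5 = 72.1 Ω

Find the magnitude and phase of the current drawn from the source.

Step 1 — Angular frequency: ω = 2π·f = 2π·50 = 314.2 rad/s.
Step 2 — Component impedances:
  Z1: Z = R = 4100 Ω
  Z2: Z = 1/(jωC) = -j/(ω·C) = 0 - j1.749e+06 Ω
  Z3: Z = jωL = j·314.2·0.002 = 0 + j0.6283 Ω
  Z4: Z = jωL = j·314.2·0.0516 = 0 + j16.21 Ω
  Z5: Z = R = 72.1 Ω
Step 3 — Bridge requires nodal analysis (the Z5 bridge couples midpoints C and D, so the two paths cannot be reduced to a simple series/parallel combination). Setting node B to ground and injecting 1 A at node A, the 3-node admittance system at A, C, D solves to V_A = Z_AB = 9.463e-05 + j16.84 Ω = 16.84∠90.0° Ω.
Step 4 — Source phasor: V = 14.7∠6.4° V = 14.61 + j1.639 V.
Step 5 — Ohm's law: I = V / Z_total = (14.61 + j1.639) / (9.463e-05 + j16.84) = 0.09731 - j0.8675 A.
Step 6 — Convert to polar: |I| = 0.873 A, ∠I = -83.6°.

I = 0.873∠-83.6° A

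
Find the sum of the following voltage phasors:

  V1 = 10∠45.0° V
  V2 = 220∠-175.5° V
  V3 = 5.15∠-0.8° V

Step 1 — Convert each phasor to rectangular form:
  V1 = 10·(cos(45.0°) + j·sin(45.0°)) = 7.071 + j7.071 V
  V2 = 220·(cos(-175.5°) + j·sin(-175.5°)) = -219.3 - j17.26 V
  V3 = 5.15·(cos(-0.8°) + j·sin(-0.8°)) = 5.149 - j0.07191 V
Step 2 — Sum components: V_total = -207.1 - j10.26 V.
Step 3 — Convert to polar: |V_total| = 207.4 V, ∠V_total = -177.2°.

V_total = 207.4∠-177.2° V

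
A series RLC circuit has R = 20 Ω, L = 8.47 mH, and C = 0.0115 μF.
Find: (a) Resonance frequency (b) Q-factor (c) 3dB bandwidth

Step 1 — Resonance: ω₀ = 1/√(LC) = 1/√(0.00847·1.15e-08) = 1.013e+05 rad/s.
Step 2 — f₀ = ω₀/(2π) = 1.613e+04 Hz.
Step 3 — Series Q: Q = ω₀L/R = 1.013e+05·0.00847/20 = 42.91.
Step 4 — Bandwidth: Δω = ω₀/Q = 2361 rad/s; BW = Δω/(2π) = 375.8 Hz.

(a) f₀ = 1.613e+04 Hz  (b) Q = 42.91  (c) BW = 375.8 Hz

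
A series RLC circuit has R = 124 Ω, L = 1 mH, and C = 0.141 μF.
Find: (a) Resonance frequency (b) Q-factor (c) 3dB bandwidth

Step 1 — Resonance: ω₀ = 1/√(LC) = 1/√(0.001·1.41e-07) = 8.422e+04 rad/s.
Step 2 — f₀ = ω₀/(2π) = 1.34e+04 Hz.
Step 3 — Series Q: Q = ω₀L/R = 8.422e+04·0.001/124 = 0.6792.
Step 4 — Bandwidth: Δω = ω₀/Q = 1.24e+05 rad/s; BW = Δω/(2π) = 1.974e+04 Hz.

(a) f₀ = 1.34e+04 Hz  (b) Q = 0.6792  (c) BW = 1.974e+04 Hz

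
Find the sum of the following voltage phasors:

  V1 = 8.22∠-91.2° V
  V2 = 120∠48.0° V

Step 1 — Convert each phasor to rectangular form:
  V1 = 8.22·(cos(-91.2°) + j·sin(-91.2°)) = -0.1721 - j8.218 V
  V2 = 120·(cos(48.0°) + j·sin(48.0°)) = 80.3 + j89.18 V
Step 2 — Sum components: V_total = 80.12 + j80.96 V.
Step 3 — Convert to polar: |V_total| = 113.9 V, ∠V_total = 45.3°.

V_total = 113.9∠45.3° V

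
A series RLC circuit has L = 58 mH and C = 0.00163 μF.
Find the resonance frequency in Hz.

Step 1 — Resonance condition Im(Z)=0 gives ω₀ = 1/√(LC).
Step 2 — ω₀ = 1/√(0.058·1.63e-09) = 1.028e+05 rad/s.
Step 3 — f₀ = ω₀/(2π) = 1.637e+04 Hz.

f₀ = 1.637e+04 Hz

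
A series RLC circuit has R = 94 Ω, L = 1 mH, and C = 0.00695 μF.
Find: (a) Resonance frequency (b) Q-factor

Step 1 — Resonance condition Im(Z)=0 gives ω₀ = 1/√(LC).
Step 2 — ω₀ = 1/√(0.001·6.95e-09) = 3.793e+05 rad/s.
Step 3 — f₀ = ω₀/(2π) = 6.037e+04 Hz.
Step 4 — Series Q: Q = ω₀L/R = 3.793e+05·0.001/94 = 4.035.

(a) f₀ = 6.037e+04 Hz  (b) Q = 4.035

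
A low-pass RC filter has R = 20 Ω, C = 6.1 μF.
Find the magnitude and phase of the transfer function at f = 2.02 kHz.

Step 1 — Angular frequency: ω = 2π·2020 = 1.269e+04 rad/s.
Step 2 — Transfer function: H(jω) = 1/(1 + jωRC).
Step 3 — Denominator: 1 + jωRC = 1 + j·1.269e+04·20·6.1e-06 = 1 + j1.548.
Step 4 — H = 0.2943 - j0.4557.
Step 5 — Magnitude: |H| = 0.5425 (-5.3 dB); phase: φ = -57.1°.

|H| = 0.5425 (-5.3 dB), φ = -57.1°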